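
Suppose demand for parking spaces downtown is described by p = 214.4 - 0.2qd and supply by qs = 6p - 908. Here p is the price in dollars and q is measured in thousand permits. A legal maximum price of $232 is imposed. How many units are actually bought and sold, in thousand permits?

Rearranging demand gives qd = 1072 - 5p. Setting quantity demanded equal to quantity supplied, 1072 - 5p = 6p - 908, gives p* = 180 and q* = 172.
Since 232 is above p* = 180, the ceiling does not bind and the free-market outcome prevails.

172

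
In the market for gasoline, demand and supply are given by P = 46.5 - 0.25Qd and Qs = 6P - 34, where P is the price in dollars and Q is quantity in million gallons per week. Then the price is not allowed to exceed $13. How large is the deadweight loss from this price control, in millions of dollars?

Rearranging demand gives Qd = 186 - 4P. Equilibrium: 186 - 4P = 6P - 34, so 220 = 10P and P* = 22, Q* = 98.
Since 13 < 22, the ceiling is binding.
At P = 13: Qd = 186 - 4·13 = 134 and Qs = 6·13 - 34 = 44.
Quantity traded falls to 44. At Q = 44 the demand price is (186 - 44)/4 = 35.5 and the supply price is (34 + 44)/6 = 13.
Deadweight loss = ½ · (35.5 - 13) · (98 - 44) = ½ · 22.5 · 54 = 607.5.

607.5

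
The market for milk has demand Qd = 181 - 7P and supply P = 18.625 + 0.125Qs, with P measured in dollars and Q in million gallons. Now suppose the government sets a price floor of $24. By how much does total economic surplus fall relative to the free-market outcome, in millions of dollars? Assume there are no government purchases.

26.25

Rearranging supply gives Qs = 8P - 149. In a free market, 181 - 7P = 8P - 149 gives the equilibrium P* = 22, Q* = 27.
Since 24 > 22, the floor is binding.
At P = 24: Qd = 181 - 7·24 = 13 and Qs = 8·24 - 149 = 43.
Quantity traded falls to 13. At Q = 13 the demand price is (181 - 13)/7 = 24 and the supply price is (149 + 13)/8 = 20.25.
Deadweight loss = ½ · (24 - 20.25) · (27 - 13) = ½ · 3.75 · 14 = 26.25.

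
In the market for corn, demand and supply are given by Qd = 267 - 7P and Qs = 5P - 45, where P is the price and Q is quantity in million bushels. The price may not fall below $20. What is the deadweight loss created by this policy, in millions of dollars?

In a free market, 267 - 7P = 5P - 45 gives the equilibrium P* = 26, Q* = 85.
Since 20 is below P* = 26, the floor does not bind and the free-market outcome prevails.
Since the control does not bind, no trades are prevented and deadweight loss is zero.

0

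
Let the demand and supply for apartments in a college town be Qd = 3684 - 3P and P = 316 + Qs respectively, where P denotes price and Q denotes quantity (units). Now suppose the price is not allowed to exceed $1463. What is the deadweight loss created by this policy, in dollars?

Rearranging supply gives Qs = P - 316. Equilibrium: 3684 - 3P = P - 316, so 4000 = 4P and P* = 1000, Q* = 684.
The ceiling of 1463 is above the equilibrium price 1000, so it is not binding; the market clears at P* = 1000, Q* = 684.
Since the control does not bind, no trades are prevented and deadweight loss is zero.

0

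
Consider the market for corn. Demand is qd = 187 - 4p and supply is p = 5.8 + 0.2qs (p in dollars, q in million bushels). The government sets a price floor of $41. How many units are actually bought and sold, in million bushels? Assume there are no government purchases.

Rearranging supply gives qs = 5p - 29. In a free market, 187 - 4p = 5p - 29 gives the equilibrium p* = 24, q* = 91.
The floor of 41 is above the equilibrium price 24, so it binds.
At p = 41: qd = 187 - 4·41 = 23 and qs = 5·41 - 29 = 176.
The quantity actually transacted is the short side, demand: 23.

23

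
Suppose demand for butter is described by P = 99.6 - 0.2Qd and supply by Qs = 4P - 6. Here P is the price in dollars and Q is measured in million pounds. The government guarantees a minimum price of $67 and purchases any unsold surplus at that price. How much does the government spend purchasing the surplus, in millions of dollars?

6633

Rearranging demand gives Qd = 498 - 5P. In a free market, 498 - 5P = 4P - 6 gives the equilibrium P* = 56, Q* = 218.
Because the floor (67) lies above the market-clearing price, it is binding.
At P = 67: Qd = 498 - 5·67 = 163 and Qs = 4·67 - 6 = 262.
Surplus = Qs - Qd = 99.
Government expenditure = surplus × support price = 99 × 67 = 6633.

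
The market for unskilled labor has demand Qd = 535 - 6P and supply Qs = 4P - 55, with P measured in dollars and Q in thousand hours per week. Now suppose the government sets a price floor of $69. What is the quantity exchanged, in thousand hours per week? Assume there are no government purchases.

Equilibrium: 535 - 6P = 4P - 55, so 590 = 10P and P* = 59, Q* = 181.
The floor of 69 is above the equilibrium price 59, so it binds.
At P = 69: Qd = 535 - 6·69 = 121 and Qs = 4·69 - 55 = 221.
The quantity actually transacted is the short side, demand: 121.

121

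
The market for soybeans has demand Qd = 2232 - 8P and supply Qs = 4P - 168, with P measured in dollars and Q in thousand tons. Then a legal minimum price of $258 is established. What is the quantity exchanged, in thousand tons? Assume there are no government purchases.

168

Equilibrium: 2232 - 8P = 4P - 168, so 2400 = 12P and P* = 200, Q* = 632.
The floor of 258 is above the equilibrium price 200, so it binds.
At P = 258: Qd = 2232 - 8·258 = 168 and Qs = 4·258 - 168 = 864.
The quantity actually transacted is the short side, demand: 168.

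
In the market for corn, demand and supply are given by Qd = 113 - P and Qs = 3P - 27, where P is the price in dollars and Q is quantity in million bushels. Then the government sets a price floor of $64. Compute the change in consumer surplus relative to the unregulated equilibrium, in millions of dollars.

-1841.5

Setting quantity demanded equal to quantity supplied, 113 - P = 3P - 27, gives P* = 35 and Q* = 78.
The floor of 64 is above the equilibrium price 35, so it binds.
At P = 64: Qd = 113 - 64 = 49 and Qs = 3·64 - 27 = 165.
Consumer surplus without the control is ½ · (113 - 35) · 78 = 3042.
With the floor, consumers buy 49 units at 64, so CS = ½ · (113 - 64) · 49 = 1200.5.
Change in consumer surplus = 1200.5 - 3042 = -1841.5.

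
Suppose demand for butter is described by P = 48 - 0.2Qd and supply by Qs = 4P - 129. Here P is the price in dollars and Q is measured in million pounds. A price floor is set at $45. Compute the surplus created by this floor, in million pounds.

36

Rearranging demand gives Qd = 240 - 5P. Without the control the market clears where 240 - 5P = 4P - 129, i.e. P* = 41 and Q* = 35.
Since 45 > 41, the floor is binding.
At P = 45: Qd = 240 - 5·45 = 15 and Qs = 4·45 - 129 = 51.
Surplus = Qs - Qd = 51 - 15 = 36.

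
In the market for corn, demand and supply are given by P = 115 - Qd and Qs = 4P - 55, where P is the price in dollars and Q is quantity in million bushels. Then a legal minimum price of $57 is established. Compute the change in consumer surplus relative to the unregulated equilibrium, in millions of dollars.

Rearranging demand gives Qd = 115 - P. Without the control the market clears where 115 - P = 4P - 55, i.e. P* = 34 and Q* = 81.
Since 57 > 34, the floor is binding.
At P = 57: Qd = 115 - 57 = 58 and Qs = 4·57 - 55 = 173.
Consumer surplus without the control is ½ · (115 - 34) · 81 = 3280.5.
With the floor, consumers buy 58 units at 57, so CS = ½ · (115 - 57) · 58 = 1682.
Change in consumer surplus = 1682 - 3280.5 = -1598.5.

-1598.5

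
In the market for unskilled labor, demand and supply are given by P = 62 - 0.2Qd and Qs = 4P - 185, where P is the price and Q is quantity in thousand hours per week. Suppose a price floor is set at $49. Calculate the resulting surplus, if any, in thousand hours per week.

0

Rearranging demand gives Qd = 310 - 5P. Setting quantity demanded equal to quantity supplied, 310 - 5P = 4P - 185, gives P* = 55 and Q* = 35.
Since 49 is below P* = 55, the floor does not bind and the free-market outcome prevails.
Since the control does not bind, there is no surplus.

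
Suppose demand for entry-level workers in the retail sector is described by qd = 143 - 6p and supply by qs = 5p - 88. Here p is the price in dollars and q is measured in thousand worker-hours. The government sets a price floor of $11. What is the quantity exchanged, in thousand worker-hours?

Without the control the market clears where 143 - 6p = 5p - 88, i.e. p* = 21 and q* = 17.
The floor of 11 is below the equilibrium price 21, so it is not binding; the market clears at p* = 21, q* = 17.

17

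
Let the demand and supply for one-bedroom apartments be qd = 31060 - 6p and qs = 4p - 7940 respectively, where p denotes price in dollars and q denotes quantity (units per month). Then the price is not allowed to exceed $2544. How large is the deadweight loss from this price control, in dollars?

6129120

Equilibrium: 31060 - 6p = 4p - 7940, so 39000 = 10p and p* = 3900, q* = 7660.
Since 2544 < 3900, the ceiling is binding.
At p = 2544: qd = 31060 - 6·2544 = 15796 and qs = 4·2544 - 7940 = 2236.
Quantity traded falls to 2236. At q = 2236 the demand price is (31060 - 2236)/6 = 4804 and the supply price is (7940 + 2236)/4 = 2544.
Deadweight loss = ½ · (4804 - 2544) · (7660 - 2236) = ½ · 2260 · 5424 = 6129120.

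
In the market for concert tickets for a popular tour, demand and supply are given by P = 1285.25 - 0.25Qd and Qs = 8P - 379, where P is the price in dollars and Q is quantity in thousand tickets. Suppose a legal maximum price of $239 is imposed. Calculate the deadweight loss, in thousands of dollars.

586092

Rearranging demand gives Qd = 5141 - 4P. In a free market, 5141 - 4P = 8P - 379 gives the equilibrium P* = 460, Q* = 3301.
The ceiling of 239 is below the equilibrium price 460, so it binds.
At P = 239: Qd = 5141 - 4·239 = 4185 and Qs = 8·239 - 379 = 1533.
Quantity traded falls to 1533. At Q = 1533 the demand price is (5141 - 1533)/4 = 902 and the supply price is (379 + 1533)/8 = 239.
Deadweight loss = ½ · (902 - 239) · (3301 - 1533) = ½ · 663 · 1768 = 586092.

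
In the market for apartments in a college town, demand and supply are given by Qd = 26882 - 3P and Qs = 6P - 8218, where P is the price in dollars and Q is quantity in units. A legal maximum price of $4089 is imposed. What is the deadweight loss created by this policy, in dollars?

In a free market, 26882 - 3P = 6P - 8218 gives the equilibrium P* = 3900, Q* = 15182.
The ceiling of 4089 is above the equilibrium price 3900, so it is not binding; the market clears at P* = 3900, Q* = 15182.
Since the control does not bind, no trades are prevented and deadweight loss is zero.

0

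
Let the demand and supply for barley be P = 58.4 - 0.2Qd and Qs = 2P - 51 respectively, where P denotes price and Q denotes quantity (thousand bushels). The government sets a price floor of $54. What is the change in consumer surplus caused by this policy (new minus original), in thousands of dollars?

Rearranging demand gives Qd = 292 - 5P. In a free market, 292 - 5P = 2P - 51 gives the equilibrium P* = 49, Q* = 47.
The floor of 54 is above the equilibrium price 49, so it binds.
At P = 54: Qd = 292 - 5·54 = 22 and Qs = 2·54 - 51 = 57.
Consumer surplus without the control is ½ · (58.4 - 49) · 47 = 220.9.
With the floor, consumers buy 22 units at 54, so CS = ½ · (58.4 - 54) · 22 = 48.4.
Change in consumer surplus = 48.4 - 220.9 = -172.5.

-172.5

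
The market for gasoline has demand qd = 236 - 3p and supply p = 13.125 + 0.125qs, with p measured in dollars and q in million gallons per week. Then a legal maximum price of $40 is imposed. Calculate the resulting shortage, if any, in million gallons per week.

Rearranging supply gives qs = 8p - 105. Equilibrium: 236 - 3p = 8p - 105, so 341 = 11p and p* = 31, q* = 143.
The ceiling of 40 is above the equilibrium price 31, so it is not binding; the market clears at p* = 31, q* = 143.
Since the control does not bind, there is no shortage.

0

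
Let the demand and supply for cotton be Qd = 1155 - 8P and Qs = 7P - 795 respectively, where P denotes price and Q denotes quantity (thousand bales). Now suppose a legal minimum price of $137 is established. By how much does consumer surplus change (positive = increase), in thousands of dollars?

-609

Equilibrium: 1155 - 8P = 7P - 795, so 1950 = 15P and P* = 130, Q* = 115.
Because the floor (137) lies above the market-clearing price, it is binding.
At P = 137: Qd = 1155 - 8·137 = 59 and Qs = 7·137 - 795 = 164.
Consumer surplus without the control is ½ · (144.375 - 130) · 115 = 826.5625.
With the floor, consumers buy 59 units at 137, so CS = ½ · (144.375 - 137) · 59 = 217.5625.
Change in consumer surplus = 217.5625 - 826.5625 = -609.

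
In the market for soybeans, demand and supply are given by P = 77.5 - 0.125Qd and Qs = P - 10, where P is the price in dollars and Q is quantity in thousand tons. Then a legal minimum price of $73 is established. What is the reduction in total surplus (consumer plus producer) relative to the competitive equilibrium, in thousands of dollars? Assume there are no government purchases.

Rearranging demand gives Qd = 620 - 8P. In a free market, 620 - 8P = P - 10 gives the equilibrium P* = 70, Q* = 60.
Since 73 > 70, the floor is binding.
At P = 73: Qd = 620 - 8·73 = 36 and Qs = 73 - 10 = 63.
Quantity traded falls to 36. At Q = 36 the demand price is (620 - 36)/8 = 73 and the supply price is 10 + 36 = 46.
Deadweight loss = ½ · (73 - 46) · (60 - 36) = ½ · 27 · 24 = 324.

324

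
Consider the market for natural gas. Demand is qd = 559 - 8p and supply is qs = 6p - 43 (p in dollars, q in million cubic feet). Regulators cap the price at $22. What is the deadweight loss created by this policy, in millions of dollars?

2315.25

In a free market, 559 - 8p = 6p - 43 gives the equilibrium p* = 43, q* = 215.
Since 22 < 43, the ceiling is binding.
At p = 22: qd = 559 - 8·22 = 383 and qs = 6·22 - 43 = 89.
Quantity traded falls to 89. At q = 89 the demand price is (559 - 89)/8 = 58.75 and the supply price is (43 + 89)/6 = 22.
Deadweight loss = ½ · (58.75 - 22) · (215 - 89) = ½ · 36.75 · 126 = 2315.25.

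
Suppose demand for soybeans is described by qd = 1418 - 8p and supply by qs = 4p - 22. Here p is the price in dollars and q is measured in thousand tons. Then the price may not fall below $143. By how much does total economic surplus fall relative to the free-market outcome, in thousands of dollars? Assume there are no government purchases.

6348

Without the control the market clears where 1418 - 8p = 4p - 22, i.e. p* = 120 and q* = 458.
The floor of 143 is above the equilibrium price 120, so it binds.
At p = 143: qd = 1418 - 8·143 = 274 and qs = 4·143 - 22 = 550.
Quantity traded falls to 274. At q = 274 the demand price is (1418 - 274)/8 = 143 and the supply price is (22 + 274)/4 = 74.
Deadweight loss = ½ · (143 - 74) · (458 - 274) = ½ · 69 · 184 = 6348.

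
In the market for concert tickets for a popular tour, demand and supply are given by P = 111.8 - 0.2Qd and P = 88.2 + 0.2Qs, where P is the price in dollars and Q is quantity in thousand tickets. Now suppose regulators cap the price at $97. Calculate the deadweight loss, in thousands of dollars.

Rearranging demand gives Qd = 559 - 5P; rearranging supply gives Qs = 5P - 441. Equilibrium: 559 - 5P = 5P - 441, so 1000 = 10P and P* = 100, Q* = 59.
Since 97 < 100, the ceiling is binding.
At P = 97: Qd = 559 - 5·97 = 74 and Qs = 5·97 - 441 = 44.
Quantity traded falls to 44. At Q = 44 the demand price is (559 - 44)/5 = 103 and the supply price is (441 + 44)/5 = 97.
Deadweight loss = ½ · (103 - 97) · (59 - 44) = ½ · 6 · 15 = 45.

45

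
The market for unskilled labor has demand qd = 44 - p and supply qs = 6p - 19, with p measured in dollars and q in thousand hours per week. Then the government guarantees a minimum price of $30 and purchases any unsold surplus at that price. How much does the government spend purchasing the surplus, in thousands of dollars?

In a free market, 44 - p = 6p - 19 gives the equilibrium p* = 9, q* = 35.
The floor of 30 is above the equilibrium price 9, so it binds.
At p = 30: qd = 44 - 30 = 14 and qs = 6·30 - 19 = 161.
Surplus = qs - qd = 147.
Government expenditure = surplus × support price = 147 × 30 = 4410.

4410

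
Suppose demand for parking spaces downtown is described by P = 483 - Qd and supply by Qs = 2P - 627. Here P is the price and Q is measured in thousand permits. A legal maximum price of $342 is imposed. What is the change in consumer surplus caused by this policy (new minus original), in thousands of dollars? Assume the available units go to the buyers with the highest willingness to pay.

Rearranging demand gives Qd = 483 - P. In a free market, 483 - P = 2P - 627 gives the equilibrium P* = 370, Q* = 113.
The ceiling of 342 is below the equilibrium price 370, so it binds.
At P = 342: Qd = 483 - 342 = 141 and Qs = 2·342 - 627 = 57.
Consumer surplus without the control is ½ · (483 - 370) · 113 = 6384.5.
With the ceiling, 57 units are sold at 342 (assume they go to the highest-value buyers). The demand price at Q = 57 is 426, so CS = ½ · [(483 - 342) + (426 - 342)] · 57 = 6412.5.
Change in consumer surplus = 6412.5 - 6384.5 = 28.

28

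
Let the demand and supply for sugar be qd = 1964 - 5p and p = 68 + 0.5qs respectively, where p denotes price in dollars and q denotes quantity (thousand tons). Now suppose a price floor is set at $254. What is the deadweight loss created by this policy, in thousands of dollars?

Rearranging supply gives qs = 2p - 136. Setting quantity demanded equal to quantity supplied, 1964 - 5p = 2p - 136, gives p* = 300 and q* = 464.
The floor of 254 is below the equilibrium price 300, so it is not binding; the market clears at p* = 300, q* = 464.
Since the control does not bind, no trades are prevented and deadweight loss is zero.

0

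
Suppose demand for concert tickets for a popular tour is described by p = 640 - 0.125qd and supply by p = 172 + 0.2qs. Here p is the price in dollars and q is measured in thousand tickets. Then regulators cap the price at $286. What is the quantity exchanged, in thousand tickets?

570

Rearranging demand gives qd = 5120 - 8p; rearranging supply gives qs = 5p - 860. In a free market, 5120 - 8p = 5p - 860 gives the equilibrium p* = 460, q* = 1440.
Because the ceiling (286) lies below the market-clearing price, it is binding.
At p = 286: qd = 5120 - 8·286 = 2832 and qs = 5·286 - 860 = 570.
The quantity actually transacted is the short side, supply: 570.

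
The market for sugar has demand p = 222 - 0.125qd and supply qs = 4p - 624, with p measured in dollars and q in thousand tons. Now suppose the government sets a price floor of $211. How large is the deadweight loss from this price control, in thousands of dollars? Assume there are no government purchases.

1452

Rearranging demand gives qd = 1776 - 8p. In a free market, 1776 - 8p = 4p - 624 gives the equilibrium p* = 200, q* = 176.
The floor of 211 is above the equilibrium price 200, so it binds.
At p = 211: qd = 1776 - 8·211 = 88 and qs = 4·211 - 624 = 220.
Quantity traded falls to 88. At q = 88 the demand price is (1776 - 88)/8 = 211 and the supply price is (624 + 88)/4 = 178.
Deadweight loss = ½ · (211 - 178) · (176 - 88) = ½ · 33 · 88 = 1452.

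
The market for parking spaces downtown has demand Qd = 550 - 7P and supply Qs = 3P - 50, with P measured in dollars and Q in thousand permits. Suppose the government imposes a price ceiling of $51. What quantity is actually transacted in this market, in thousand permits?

103

Without the control the market clears where 550 - 7P = 3P - 50, i.e. P* = 60 and Q* = 130.
The ceiling of 51 is below the equilibrium price 60, so it binds.
At P = 51: Qd = 550 - 7·51 = 193 and Qs = 3·51 - 50 = 103.
The quantity actually transacted is the short side, supply: 103.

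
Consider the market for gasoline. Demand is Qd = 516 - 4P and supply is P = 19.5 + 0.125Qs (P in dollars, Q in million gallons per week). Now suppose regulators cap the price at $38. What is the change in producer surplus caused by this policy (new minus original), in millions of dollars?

-3960

Rearranging supply gives Qs = 8P - 156. In a free market, 516 - 4P = 8P - 156 gives the equilibrium P* = 56, Q* = 292.
Since 38 < 56, the ceiling is binding.
At P = 38: Qd = 516 - 4·38 = 364 and Qs = 8·38 - 156 = 148.
Producer surplus without the control is ½ · (56 - 19.5) · 292 = 5329.
With the ceiling, producers sell 148 units at 38, so PS = ½ · (38 - 19.5) · 148 = 1369.
Change in producer surplus = 1369 - 5329 = -3960.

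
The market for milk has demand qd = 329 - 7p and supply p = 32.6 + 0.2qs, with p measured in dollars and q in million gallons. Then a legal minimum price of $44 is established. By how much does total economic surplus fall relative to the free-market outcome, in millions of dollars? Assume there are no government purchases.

Rearranging supply gives qs = 5p - 163. In a free market, 329 - 7p = 5p - 163 gives the equilibrium p* = 41, q* = 42.
Since 44 > 41, the floor is binding.
At p = 44: qd = 329 - 7·44 = 21 and qs = 5·44 - 163 = 57.
Quantity traded falls to 21. At q = 21 the demand price is (329 - 21)/7 = 44 and the supply price is (163 + 21)/5 = 36.8.
Deadweight loss = ½ · (44 - 36.8) · (42 - 21) = ½ · 7.2 · 21 = 75.6.

75.6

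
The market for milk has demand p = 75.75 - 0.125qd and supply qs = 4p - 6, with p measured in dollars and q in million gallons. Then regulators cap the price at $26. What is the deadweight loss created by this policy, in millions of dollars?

Rearranging demand gives qd = 606 - 8p. In a free market, 606 - 8p = 4p - 6 gives the equilibrium p* = 51, q* = 198.
Since 26 < 51, the ceiling is binding.
At p = 26: qd = 606 - 8·26 = 398 and qs = 4·26 - 6 = 98.
Quantity traded falls to 98. At q = 98 the demand price is (606 - 98)/8 = 63.5 and the supply price is (6 + 98)/4 = 26.
Deadweight loss = ½ · (63.5 - 26) · (198 - 98) = ½ · 37.5 · 100 = 1875.

1875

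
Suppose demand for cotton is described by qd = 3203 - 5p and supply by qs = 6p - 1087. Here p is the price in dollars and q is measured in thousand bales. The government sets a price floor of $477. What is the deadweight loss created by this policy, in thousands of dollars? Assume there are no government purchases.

34691.25

Setting quantity demanded equal to quantity supplied, 3203 - 5p = 6p - 1087, gives p* = 390 and q* = 1253.
Since 477 > 390, the floor is binding.
At p = 477: qd = 3203 - 5·477 = 818 and qs = 6·477 - 1087 = 1775.
Quantity traded falls to 818. At q = 818 the demand price is (3203 - 818)/5 = 477 and the supply price is (1087 + 818)/6 = 317.5.
Deadweight loss = ½ · (477 - 317.5) · (1253 - 818) = ½ · 159.5 · 435 = 34691.25.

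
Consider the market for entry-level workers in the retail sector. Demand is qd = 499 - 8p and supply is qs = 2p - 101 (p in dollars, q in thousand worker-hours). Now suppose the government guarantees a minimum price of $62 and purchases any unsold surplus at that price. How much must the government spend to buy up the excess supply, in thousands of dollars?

1240

Without the control the market clears where 499 - 8p = 2p - 101, i.e. p* = 60 and q* = 19.
Since 62 > 60, the floor is binding.
At p = 62: qd = 499 - 8·62 = 3 and qs = 2·62 - 101 = 23.
Surplus = qs - qd = 20.
Government expenditure = surplus × support price = 20 × 62 = 1240.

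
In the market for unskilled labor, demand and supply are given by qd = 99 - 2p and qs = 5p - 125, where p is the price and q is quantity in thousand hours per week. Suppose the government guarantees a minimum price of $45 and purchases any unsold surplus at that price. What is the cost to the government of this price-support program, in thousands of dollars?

Equilibrium: 99 - 2p = 5p - 125, so 224 = 7p and p* = 32, q* = 35.
Since 45 > 32, the floor is binding.
At p = 45: qd = 99 - 2·45 = 9 and qs = 5·45 - 125 = 100.
Surplus = qs - qd = 91.
Government expenditure = surplus × support price = 91 × 45 = 4095.

4095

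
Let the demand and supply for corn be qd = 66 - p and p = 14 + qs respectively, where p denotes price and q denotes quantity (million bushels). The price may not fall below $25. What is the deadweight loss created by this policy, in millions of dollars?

Rearranging supply gives qs = p - 14. Equilibrium: 66 - p = p - 14, so 80 = 2p and p* = 40, q* = 26.
The floor of 25 is below the equilibrium price 40, so it is not binding; the market clears at p* = 40, q* = 26.
Since the control does not bind, no trades are prevented and deadweight loss is zero.

0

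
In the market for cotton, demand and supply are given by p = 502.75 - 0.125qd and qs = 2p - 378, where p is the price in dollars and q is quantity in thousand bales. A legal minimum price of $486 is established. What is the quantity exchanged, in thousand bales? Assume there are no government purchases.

134

Rearranging demand gives qd = 4022 - 8p. Equilibrium: 4022 - 8p = 2p - 378, so 4400 = 10p and p* = 440, q* = 502.
The floor of 486 is above the equilibrium price 440, so it binds.
At p = 486: qd = 4022 - 8·486 = 134 and qs = 2·486 - 378 = 594.
The quantity actually transacted is the short side, demand: 134.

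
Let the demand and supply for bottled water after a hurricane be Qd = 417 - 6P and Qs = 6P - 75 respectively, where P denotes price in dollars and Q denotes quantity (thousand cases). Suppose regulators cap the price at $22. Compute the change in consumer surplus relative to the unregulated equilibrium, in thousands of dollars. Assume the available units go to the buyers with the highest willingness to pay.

0

In a free market, 417 - 6P = 6P - 75 gives the equilibrium P* = 41, Q* = 171.
Because the ceiling (22) lies below the market-clearing price, it is binding.
At P = 22: Qd = 417 - 6·22 = 285 and Qs = 6·22 - 75 = 57.
Consumer surplus without the control is ½ · (69.5 - 41) · 171 = 2436.75.
With the ceiling, 57 units are sold at 22 (assume they go to the highest-value buyers). The demand price at Q = 57 is 60, so CS = ½ · [(69.5 - 22) + (60 - 22)] · 57 = 2436.75.
Change in consumer surplus = 2436.75 - 2436.75 = 0.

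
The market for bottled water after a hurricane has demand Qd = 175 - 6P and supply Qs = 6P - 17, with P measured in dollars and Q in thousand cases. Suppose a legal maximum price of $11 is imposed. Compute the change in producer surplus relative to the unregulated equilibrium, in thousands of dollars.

-320

In a free market, 175 - 6P = 6P - 17 gives the equilibrium P* = 16, Q* = 79.
Because the ceiling (11) lies below the market-clearing price, it is binding.
At P = 11: Qd = 175 - 6·11 = 109 and Qs = 6·11 - 17 = 49.
Producer surplus without the control is ½ · (16 - 17/6) · 79 = 6241/12.
With the ceiling, producers sell 49 units at 11, so PS = ½ · (11 - 17/6) · 49 = 2401/12.
Change in producer surplus = 2401/12 - 6241/12 = -320.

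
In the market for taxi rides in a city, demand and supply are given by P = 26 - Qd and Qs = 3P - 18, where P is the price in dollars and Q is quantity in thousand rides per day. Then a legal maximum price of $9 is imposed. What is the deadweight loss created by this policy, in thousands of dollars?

Rearranging demand gives Qd = 26 - P. Equilibrium: 26 - P = 3P - 18, so 44 = 4P and P* = 11, Q* = 15.
Because the ceiling (9) lies below the market-clearing price, it is binding.
At P = 9: Qd = 26 - 9 = 17 and Qs = 3·9 - 18 = 9.
Quantity traded falls to 9. At Q = 9 the demand price is 26 - 9 = 17 and the supply price is (18 + 9)/3 = 9.
Deadweight loss = ½ · (17 - 9) · (15 - 9) = ½ · 8 · 6 = 24.

24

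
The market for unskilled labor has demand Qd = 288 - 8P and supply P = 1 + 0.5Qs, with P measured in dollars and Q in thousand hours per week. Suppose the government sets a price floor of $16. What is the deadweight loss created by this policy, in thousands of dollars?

Rearranging supply gives Qs = 2P - 2. Setting quantity demanded equal to quantity supplied, 288 - 8P = 2P - 2, gives P* = 29 and Q* = 56.
The floor of 16 is below the equilibrium price 29, so it is not binding; the market clears at P* = 29, Q* = 56.
Since the control does not bind, no trades are prevented and deadweight loss is zero.

0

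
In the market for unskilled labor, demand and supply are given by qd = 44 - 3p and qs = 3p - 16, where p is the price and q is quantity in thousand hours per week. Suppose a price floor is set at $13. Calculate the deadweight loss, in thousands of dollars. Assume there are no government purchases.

27

Equilibrium: 44 - 3p = 3p - 16, so 60 = 6p and p* = 10, q* = 14.
The floor of 13 is above the equilibrium price 10, so it binds.
At p = 13: qd = 44 - 3·13 = 5 and qs = 3·13 - 16 = 23.
Quantity traded falls to 5. At q = 5 the demand price is (44 - 5)/3 = 13 and the supply price is (16 + 5)/3 = 7.
Deadweight loss = ½ · (13 - 7) · (14 - 5) = ½ · 6 · 9 = 27.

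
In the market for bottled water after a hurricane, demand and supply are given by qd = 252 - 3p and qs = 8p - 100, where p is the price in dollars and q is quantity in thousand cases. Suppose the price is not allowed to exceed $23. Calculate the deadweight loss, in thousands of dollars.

Equilibrium: 252 - 3p = 8p - 100, so 352 = 11p and p* = 32, q* = 156.
The ceiling of 23 is below the equilibrium price 32, so it binds.
At p = 23: qd = 252 - 3·23 = 183 and qs = 8·23 - 100 = 84.
Quantity traded falls to 84. At q = 84 the demand price is (252 - 84)/3 = 56 and the supply price is (100 + 84)/8 = 23.
Deadweight loss = ½ · (56 - 23) · (156 - 84) = ½ · 33 · 72 = 1188.

1188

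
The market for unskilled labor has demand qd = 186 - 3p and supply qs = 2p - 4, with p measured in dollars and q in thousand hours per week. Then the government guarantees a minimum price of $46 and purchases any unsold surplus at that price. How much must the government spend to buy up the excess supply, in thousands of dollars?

1840

Without the control the market clears where 186 - 3p = 2p - 4, i.e. p* = 38 and q* = 72.
Since 46 > 38, the floor is binding.
At p = 46: qd = 186 - 3·46 = 48 and qs = 2·46 - 4 = 88.
Surplus = qs - qd = 40.
Government expenditure = surplus × support price = 40 × 46 = 1840.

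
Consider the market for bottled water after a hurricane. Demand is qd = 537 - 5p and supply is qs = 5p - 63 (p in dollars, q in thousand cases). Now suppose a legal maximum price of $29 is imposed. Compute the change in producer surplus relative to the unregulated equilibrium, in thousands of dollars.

Setting quantity demanded equal to quantity supplied, 537 - 5p = 5p - 63, gives p* = 60 and q* = 237.
Because the ceiling (29) lies below the market-clearing price, it is binding.
At p = 29: qd = 537 - 5·29 = 392 and qs = 5·29 - 63 = 82.
Producer surplus without the control is ½ · (60 - 12.6) · 237 = 5616.9.
With the ceiling, producers sell 82 units at 29, so PS = ½ · (29 - 12.6) · 82 = 672.4.
Change in producer surplus = 672.4 - 5616.9 = -4944.5.

-4944.5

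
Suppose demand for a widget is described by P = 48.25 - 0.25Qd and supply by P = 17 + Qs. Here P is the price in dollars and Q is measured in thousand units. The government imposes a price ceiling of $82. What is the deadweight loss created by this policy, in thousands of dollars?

Rearranging demand gives Qd = 193 - 4P; rearranging supply gives Qs = P - 17. Without the control the market clears where 193 - 4P = P - 17, i.e. P* = 42 and Q* = 25.
Since 82 is above P* = 42, the ceiling does not bind and the free-market outcome prevails.
Since the control does not bind, no trades are prevented and deadweight loss is zero.

0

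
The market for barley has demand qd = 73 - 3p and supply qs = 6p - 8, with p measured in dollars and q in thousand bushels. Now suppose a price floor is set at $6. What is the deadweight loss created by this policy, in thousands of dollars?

0

Equilibrium: 73 - 3p = 6p - 8, so 81 = 9p and p* = 9, q* = 46.
The floor of 6 is below the equilibrium price 9, so it is not binding; the market clears at p* = 9, q* = 46.
Since the control does not bind, no trades are prevented and deadweight loss is zero.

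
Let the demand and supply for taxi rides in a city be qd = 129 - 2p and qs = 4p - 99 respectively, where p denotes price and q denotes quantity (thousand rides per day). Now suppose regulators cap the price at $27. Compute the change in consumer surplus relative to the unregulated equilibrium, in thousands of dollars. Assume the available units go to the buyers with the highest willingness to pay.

-385

Equilibrium: 129 - 2p = 4p - 99, so 228 = 6p and p* = 38, q* = 53.
Because the ceiling (27) lies below the market-clearing price, it is binding.
At p = 27: qd = 129 - 2·27 = 75 and qs = 4·27 - 99 = 9.
Consumer surplus without the control is ½ · (64.5 - 38) · 53 = 702.25.
With the ceiling, 9 units are sold at 27 (assume they go to the highest-value buyers). The demand price at q = 9 is 60, so CS = ½ · [(64.5 - 27) + (60 - 27)] · 9 = 317.25.
Change in consumer surplus = 317.25 - 702.25 = -385.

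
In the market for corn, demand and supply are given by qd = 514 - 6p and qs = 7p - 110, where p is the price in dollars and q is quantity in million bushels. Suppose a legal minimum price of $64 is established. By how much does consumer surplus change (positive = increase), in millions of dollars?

-2848

Without the control the market clears where 514 - 6p = 7p - 110, i.e. p* = 48 and q* = 226.
Because the floor (64) lies above the market-clearing price, it is binding.
At p = 64: qd = 514 - 6·64 = 130 and qs = 7·64 - 110 = 338.
Consumer surplus without the control is ½ · (257/3 - 48) · 226 = 12769/3.
With the floor, consumers buy 130 units at 64, so CS = ½ · (257/3 - 64) · 130 = 4225/3.
Change in consumer surplus = 4225/3 - 12769/3 = -2848.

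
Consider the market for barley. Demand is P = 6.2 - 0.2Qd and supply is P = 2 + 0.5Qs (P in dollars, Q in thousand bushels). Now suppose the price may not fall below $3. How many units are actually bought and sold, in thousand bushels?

6

Rearranging demand gives Qd = 31 - 5P; rearranging supply gives Qs = 2P - 4. Setting quantity demanded equal to quantity supplied, 31 - 5P = 2P - 4, gives P* = 5 and Q* = 6.
Since 3 is below P* = 5, the floor does not bind and the free-market outcome prevails.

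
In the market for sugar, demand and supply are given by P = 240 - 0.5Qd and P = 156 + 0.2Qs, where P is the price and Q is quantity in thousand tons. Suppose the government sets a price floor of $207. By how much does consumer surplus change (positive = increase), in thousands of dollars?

-2511

Rearranging demand gives Qd = 480 - 2P; rearranging supply gives Qs = 5P - 780. Without the control the market clears where 480 - 2P = 5P - 780, i.e. P* = 180 and Q* = 120.
The floor of 207 is above the equilibrium price 180, so it binds.
At P = 207: Qd = 480 - 2·207 = 66 and Qs = 5·207 - 780 = 255.
Consumer surplus without the control is ½ · (240 - 180) · 120 = 3600.
With the floor, consumers buy 66 units at 207, so CS = ½ · (240 - 207) · 66 = 1089.
Change in consumer surplus = 1089 - 3600 = -2511.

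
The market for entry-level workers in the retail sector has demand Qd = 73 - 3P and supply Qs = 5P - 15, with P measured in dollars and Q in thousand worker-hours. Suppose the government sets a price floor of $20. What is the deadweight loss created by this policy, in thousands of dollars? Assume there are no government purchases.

Without the control the market clears where 73 - 3P = 5P - 15, i.e. P* = 11 and Q* = 40.
The floor of 20 is above the equilibrium price 11, so it binds.
At P = 20: Qd = 73 - 3·20 = 13 and Qs = 5·20 - 15 = 85.
Quantity traded falls to 13. At Q = 13 the demand price is (73 - 13)/3 = 20 and the supply price is (15 + 13)/5 = 5.6.
Deadweight loss = ½ · (20 - 5.6) · (40 - 13) = ½ · 14.4 · 27 = 194.4.

194.4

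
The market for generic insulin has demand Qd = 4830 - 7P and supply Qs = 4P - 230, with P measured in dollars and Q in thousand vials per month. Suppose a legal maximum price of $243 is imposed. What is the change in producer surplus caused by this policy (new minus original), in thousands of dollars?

In a free market, 4830 - 7P = 4P - 230 gives the equilibrium P* = 460, Q* = 1610.
Because the ceiling (243) lies below the market-clearing price, it is binding.
At P = 243: Qd = 4830 - 7·243 = 3129 and Qs = 4·243 - 230 = 742.
Producer surplus without the control is ½ · (460 - 57.5) · 1610 = 324012.5.
With the ceiling, producers sell 742 units at 243, so PS = ½ · (243 - 57.5) · 742 = 68820.5.
Change in producer surplus = 68820.5 - 324012.5 = -255192.

-255192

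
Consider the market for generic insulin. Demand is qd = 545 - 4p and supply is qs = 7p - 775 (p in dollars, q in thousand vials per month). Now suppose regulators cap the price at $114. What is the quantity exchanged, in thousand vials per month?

Equilibrium: 545 - 4p = 7p - 775, so 1320 = 11p and p* = 120, q* = 65.
Because the ceiling (114) lies below the market-clearing price, it is binding.
At p = 114: qd = 545 - 4·114 = 89 and qs = 7·114 - 775 = 23.
The quantity actually transacted is the short side, supply: 23.

23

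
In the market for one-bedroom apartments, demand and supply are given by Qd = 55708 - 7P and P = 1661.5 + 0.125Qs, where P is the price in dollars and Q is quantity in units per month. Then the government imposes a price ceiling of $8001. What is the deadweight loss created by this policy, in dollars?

Rearranging supply gives Qs = 8P - 13292. Setting quantity demanded equal to quantity supplied, 55708 - 7P = 8P - 13292, gives P* = 4600 and Q* = 23508.
Since 8001 is above P* = 4600, the ceiling does not bind and the free-market outcome prevails.
Since the control does not bind, no trades are prevented and deadweight loss is zero.

0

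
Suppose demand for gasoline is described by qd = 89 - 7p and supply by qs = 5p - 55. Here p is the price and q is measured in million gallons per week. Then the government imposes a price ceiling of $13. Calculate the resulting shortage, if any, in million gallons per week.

0

In a free market, 89 - 7p = 5p - 55 gives the equilibrium p* = 12, q* = 5.
Since 13 is above p* = 12, the ceiling does not bind and the free-market outcome prevails.
Since the control does not bind, there is no shortage.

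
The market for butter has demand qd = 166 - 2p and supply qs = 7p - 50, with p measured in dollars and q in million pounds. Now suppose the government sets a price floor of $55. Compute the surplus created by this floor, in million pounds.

279

Equilibrium: 166 - 2p = 7p - 50, so 216 = 9p and p* = 24, q* = 118.
Since 55 > 24, the floor is binding.
At p = 55: qd = 166 - 2·55 = 56 and qs = 7·55 - 50 = 335.
Surplus = qs - qd = 335 - 56 = 279.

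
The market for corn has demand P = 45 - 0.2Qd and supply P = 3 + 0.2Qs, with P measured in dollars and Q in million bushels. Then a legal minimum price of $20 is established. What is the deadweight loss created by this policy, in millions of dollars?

0

Rearranging demand gives Qd = 225 - 5P; rearranging supply gives Qs = 5P - 15. In a free market, 225 - 5P = 5P - 15 gives the equilibrium P* = 24, Q* = 105.
Since 20 is below P* = 24, the floor does not bind and the free-market outcome prevails.
Since the control does not bind, no trades are prevented and deadweight loss is zero.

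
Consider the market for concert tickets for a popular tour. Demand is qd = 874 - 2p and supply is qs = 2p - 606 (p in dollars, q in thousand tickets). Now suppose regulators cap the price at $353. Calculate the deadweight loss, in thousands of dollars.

578

Equilibrium: 874 - 2p = 2p - 606, so 1480 = 4p and p* = 370, q* = 134.
Since 353 < 370, the ceiling is binding.
At p = 353: qd = 874 - 2·353 = 168 and qs = 2·353 - 606 = 100.
Quantity traded falls to 100. At q = 100 the demand price is (874 - 100)/2 = 387 and the supply price is (606 + 100)/2 = 353.
Deadweight loss = ½ · (387 - 353) · (134 - 100) = ½ · 34 · 34 = 578.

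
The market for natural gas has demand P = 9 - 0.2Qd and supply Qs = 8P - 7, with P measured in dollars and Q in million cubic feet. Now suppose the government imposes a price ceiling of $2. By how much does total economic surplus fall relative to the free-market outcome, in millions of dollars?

Rearranging demand gives Qd = 45 - 5P. Equilibrium: 45 - 5P = 8P - 7, so 52 = 13P and P* = 4, Q* = 25.
Since 2 < 4, the ceiling is binding.
At P = 2: Qd = 45 - 5·2 = 35 and Qs = 8·2 - 7 = 9.
Quantity traded falls to 9. At Q = 9 the demand price is (45 - 9)/5 = 7.2 and the supply price is (7 + 9)/8 = 2.
Deadweight loss = ½ · (7.2 - 2) · (25 - 9) = ½ · 5.2 · 16 = 41.6.

41.6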